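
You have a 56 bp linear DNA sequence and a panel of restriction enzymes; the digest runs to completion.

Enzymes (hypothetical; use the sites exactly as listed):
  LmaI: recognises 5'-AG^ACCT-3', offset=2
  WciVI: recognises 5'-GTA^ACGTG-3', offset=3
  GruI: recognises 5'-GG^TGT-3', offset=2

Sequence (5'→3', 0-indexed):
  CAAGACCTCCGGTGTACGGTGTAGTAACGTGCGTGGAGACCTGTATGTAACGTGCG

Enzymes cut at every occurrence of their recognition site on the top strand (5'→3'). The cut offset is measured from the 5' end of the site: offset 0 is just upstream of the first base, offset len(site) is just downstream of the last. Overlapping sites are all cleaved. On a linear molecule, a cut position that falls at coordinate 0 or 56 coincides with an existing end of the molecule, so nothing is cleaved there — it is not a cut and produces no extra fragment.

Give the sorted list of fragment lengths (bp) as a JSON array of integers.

Site scan:
  LmaI AGACCT/2: at [2, 36] ⇒ [4, 38]
  WciVI GTAACGTG/3: at [23, 46] ⇒ [26, 49]
  GruI GGTGT/2: at [10, 17] ⇒ [12, 19]

Pooled cuts: [4, 12, 19, 26, 38, 49]

Fragments:
  [0,4): 4 bp
  [4,12): 8 bp
  [12,19): 7 bp
  [19,26): 7 bp
  [26,38): 12 bp
  [38,49): 11 bp
  [49,56): 7 bp

[4,7,7,7,8,11,12]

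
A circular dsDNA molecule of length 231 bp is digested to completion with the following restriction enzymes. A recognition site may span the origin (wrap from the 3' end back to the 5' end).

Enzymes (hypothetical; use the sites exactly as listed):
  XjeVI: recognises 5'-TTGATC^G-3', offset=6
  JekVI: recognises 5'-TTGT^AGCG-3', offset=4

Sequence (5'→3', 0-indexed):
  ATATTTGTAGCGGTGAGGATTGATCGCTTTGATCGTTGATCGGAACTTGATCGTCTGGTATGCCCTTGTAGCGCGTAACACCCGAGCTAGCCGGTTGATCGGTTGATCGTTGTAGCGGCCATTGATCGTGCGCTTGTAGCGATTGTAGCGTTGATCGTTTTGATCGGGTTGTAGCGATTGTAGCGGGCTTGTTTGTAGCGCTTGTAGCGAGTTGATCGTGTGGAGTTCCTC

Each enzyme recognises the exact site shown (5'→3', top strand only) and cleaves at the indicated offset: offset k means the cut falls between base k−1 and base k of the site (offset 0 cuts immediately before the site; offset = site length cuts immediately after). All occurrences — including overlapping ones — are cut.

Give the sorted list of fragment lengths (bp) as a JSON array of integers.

Per-enzyme occurrences:
  XjeVI TTGATCG/6: at [19, 28, 35, 46, 94, 102, 121, 150, 159, 211] ⇒ [25, 34, 41, 52, 100, 108, 127, 156, 165, 217]
  JekVI TTGTAGCG/4: at [4, 65, 109, 133, 142, 168, 177, 192, 201] ⇒ [8, 69, 113, 137, 146, 172, 181, 196, 205]

All cut coordinates (distinct, sorted): [8, 25, 34, 41, 52, 69, 100, 108, 113, 127, 137, 146, 156, 165, 172, 181, 196, 205, 217]

Fragment lengths:
  8→25: 17 bp
  25→34: 9 bp
  34→41: 7 bp
  41→52: 11 bp
  52→69: 17 bp
  69→100: 31 bp
  100→108: 8 bp
  108→113: 5 bp
  113→127: 14 bp
  127→137: 10 bp
  137→146: 9 bp
  146→156: 10 bp
  156→165: 9 bp
  165→172: 7 bp
  172→181: 9 bp
  181→196: 15 bp
  196→205: 9 bp
  205→217: 12 bp
  217→8 (wrap): 231-217+8 = 22 bp

[5,7,7,8,9,9,9,9,9,10,10,11,12,14,15,17,17,22,31]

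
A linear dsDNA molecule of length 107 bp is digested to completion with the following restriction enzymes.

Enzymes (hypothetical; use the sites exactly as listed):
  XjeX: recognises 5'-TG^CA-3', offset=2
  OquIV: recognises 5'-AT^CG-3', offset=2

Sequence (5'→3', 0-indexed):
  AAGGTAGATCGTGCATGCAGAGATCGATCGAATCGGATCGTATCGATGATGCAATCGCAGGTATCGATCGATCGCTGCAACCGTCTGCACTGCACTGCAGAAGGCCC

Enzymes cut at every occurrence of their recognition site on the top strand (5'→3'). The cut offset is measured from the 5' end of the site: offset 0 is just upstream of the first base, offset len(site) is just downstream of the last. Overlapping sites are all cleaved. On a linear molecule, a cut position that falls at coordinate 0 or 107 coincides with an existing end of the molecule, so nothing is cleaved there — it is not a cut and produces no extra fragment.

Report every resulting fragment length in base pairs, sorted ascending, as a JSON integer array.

Scan for sites:
  XjeX (TGCA, off=2): starts [11, 15, 49, 75, 85, 90, 95] → cuts [13, 17, 51, 77, 87, 92, 97]
  OquIV (ATCG, off=2): starts [7, 22, 26, 31, 36, 41, 53, 62, 66, 70] → cuts [9, 24, 28, 33, 38, 43, 55, 64, 68, 72]

Pooled cuts: [9, 13, 17, 24, 28, 33, 38, 43, 51, 55, 64, 68, 72, 77, 87, 92, 97]

Fragment lengths:
  [0,9): 9 bp
  [9,13): 4 bp
  [13,17): 4 bp
  [17,24): 7 bp
  [24,28): 4 bp
  [28,33): 5 bp
  [33,38): 5 bp
  [38,43): 5 bp
  [43,51): 8 bp
  [51,55): 4 bp
  [55,64): 9 bp
  [64,68): 4 bp
  [68,72): 4 bp
  [72,77): 5 bp
  [77,87): 10 bp
  [87,92): 5 bp
  [92,97): 5 bp
  [97,107): 10 bp

[4,4,4,4,4,4,5,5,5,5,5,5,7,8,9,9,10,10]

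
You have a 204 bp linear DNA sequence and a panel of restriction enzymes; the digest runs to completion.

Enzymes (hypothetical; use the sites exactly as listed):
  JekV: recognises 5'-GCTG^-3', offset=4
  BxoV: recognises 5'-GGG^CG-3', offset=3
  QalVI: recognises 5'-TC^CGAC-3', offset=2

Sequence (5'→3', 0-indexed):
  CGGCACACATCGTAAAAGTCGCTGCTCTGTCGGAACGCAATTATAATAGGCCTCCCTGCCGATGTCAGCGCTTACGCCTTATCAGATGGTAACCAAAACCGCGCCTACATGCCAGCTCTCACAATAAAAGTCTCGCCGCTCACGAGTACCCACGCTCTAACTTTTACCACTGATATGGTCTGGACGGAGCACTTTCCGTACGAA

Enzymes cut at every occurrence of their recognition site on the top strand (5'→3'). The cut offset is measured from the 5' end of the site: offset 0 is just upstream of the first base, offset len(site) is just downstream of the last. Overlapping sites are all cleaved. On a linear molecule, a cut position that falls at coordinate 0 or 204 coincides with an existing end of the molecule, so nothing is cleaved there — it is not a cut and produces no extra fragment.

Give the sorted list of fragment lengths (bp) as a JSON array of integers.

[24,180]

Site scan:
  JekV GCTG/4: at [20] ⇒ [24]
  BxoV (GGGCG, off=3): no sites
  QalVI (TCCGAC, off=2): no sites

All cut coordinates (distinct, sorted): [24]

Fragments:
  [0,24): 24 bp
  [24,204): 180 bp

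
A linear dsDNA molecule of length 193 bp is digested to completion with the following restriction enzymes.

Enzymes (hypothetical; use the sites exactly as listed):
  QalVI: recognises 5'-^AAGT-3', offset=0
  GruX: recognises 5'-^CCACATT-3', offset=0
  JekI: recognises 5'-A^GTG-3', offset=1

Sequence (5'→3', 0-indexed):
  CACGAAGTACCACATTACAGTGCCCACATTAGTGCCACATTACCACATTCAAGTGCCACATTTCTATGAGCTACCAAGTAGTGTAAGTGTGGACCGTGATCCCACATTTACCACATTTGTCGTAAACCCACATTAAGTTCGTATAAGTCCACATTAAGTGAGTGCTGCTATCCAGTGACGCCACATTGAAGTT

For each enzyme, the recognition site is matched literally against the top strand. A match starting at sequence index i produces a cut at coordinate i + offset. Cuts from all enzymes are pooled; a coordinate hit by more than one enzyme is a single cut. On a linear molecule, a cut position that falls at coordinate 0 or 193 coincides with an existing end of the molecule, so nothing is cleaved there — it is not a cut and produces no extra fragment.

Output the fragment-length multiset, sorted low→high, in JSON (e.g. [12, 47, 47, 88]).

[2,2,2,3,3,4,4,4,4,4,5,5,5,6,7,7,8,8,8,8,9,10,10,13,15,17,20]

Scan for sites:
  QalVI AAGT/0: at [4, 50, 75, 84, 134, 144, 155, 188] ⇒ [4, 50, 75, 84, 134, 144, 155, 188]
  GruX CCACATT/0: at [9, 23, 34, 42, 55, 101, 110, 127, 148, 180] ⇒ [9, 23, 34, 42, 55, 101, 110, 127, 148, 180]
  JekI AGTG/1: at [18, 30, 51, 79, 85, 156, 160, 173] ⇒ [19, 31, 52, 80, 86, 157, 161, 174]

All cut coordinates (distinct, sorted): [4, 9, 19, 23, 31, 34, 42, 50, 52, 55, 75, 80, 84, 86, 101, 110, 127, 134, 144, 148, 155, 157, 161, 174, 180, 188]

Fragment lengths:
  [0,4): 4 bp
  [4,9): 5 bp
  [9,19): 10 bp
  [19,23): 4 bp
  [23,31): 8 bp
  [31,34): 3 bp
  [34,42): 8 bp
  [42,50): 8 bp
  [50,52): 2 bp
  [52,55): 3 bp
  [55,75): 20 bp
  [75,80): 5 bp
  [80,84): 4 bp
  [84,86): 2 bp
  [86,101): 15 bp
  [101,110): 9 bp
  [110,127): 17 bp
  [127,134): 7 bp
  [134,144): 10 bp
  [144,148): 4 bp
  [148,155): 7 bp
  [155,157): 2 bp
  [157,161): 4 bp
  [161,174): 13 bp
  [174,180): 6 bp
  [180,188): 8 bp
  [188,193): 5 bp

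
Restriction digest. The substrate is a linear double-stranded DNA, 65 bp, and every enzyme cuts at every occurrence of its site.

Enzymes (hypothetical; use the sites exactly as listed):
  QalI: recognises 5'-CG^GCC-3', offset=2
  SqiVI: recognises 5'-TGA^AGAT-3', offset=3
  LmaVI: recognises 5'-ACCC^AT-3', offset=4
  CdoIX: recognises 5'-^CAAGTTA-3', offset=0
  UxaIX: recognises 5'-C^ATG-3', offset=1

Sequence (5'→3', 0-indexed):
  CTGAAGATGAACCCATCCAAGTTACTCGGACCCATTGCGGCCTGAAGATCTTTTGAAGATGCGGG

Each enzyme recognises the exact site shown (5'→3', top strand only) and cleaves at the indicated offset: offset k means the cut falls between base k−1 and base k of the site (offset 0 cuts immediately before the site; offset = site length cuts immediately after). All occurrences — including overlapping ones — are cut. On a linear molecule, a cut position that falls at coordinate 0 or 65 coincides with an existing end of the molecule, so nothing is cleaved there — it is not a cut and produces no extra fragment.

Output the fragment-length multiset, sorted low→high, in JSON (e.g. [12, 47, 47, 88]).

Scan for sites:
  QalI CGGCC/2: at [37] ⇒ [39]
  SqiVI TGAAGAT/3: at [1, 42, 53] ⇒ [4, 45, 56]
  LmaVI ACCCAT/4: at [10, 29] ⇒ [14, 33]
  CdoIX CAAGTTA/0: at [17] ⇒ [17]
  UxaIX (CATG, off=1): no sites

Pooled cuts: [4, 14, 17, 33, 39, 45, 56]

Fragment lengths:
  [0,4): 4 bp
  [4,14): 10 bp
  [14,17): 3 bp
  [17,33): 16 bp
  [33,39): 6 bp
  [39,45): 6 bp
  [45,56): 11 bp
  [56,65): 9 bp

[3,4,6,6,9,10,11,16]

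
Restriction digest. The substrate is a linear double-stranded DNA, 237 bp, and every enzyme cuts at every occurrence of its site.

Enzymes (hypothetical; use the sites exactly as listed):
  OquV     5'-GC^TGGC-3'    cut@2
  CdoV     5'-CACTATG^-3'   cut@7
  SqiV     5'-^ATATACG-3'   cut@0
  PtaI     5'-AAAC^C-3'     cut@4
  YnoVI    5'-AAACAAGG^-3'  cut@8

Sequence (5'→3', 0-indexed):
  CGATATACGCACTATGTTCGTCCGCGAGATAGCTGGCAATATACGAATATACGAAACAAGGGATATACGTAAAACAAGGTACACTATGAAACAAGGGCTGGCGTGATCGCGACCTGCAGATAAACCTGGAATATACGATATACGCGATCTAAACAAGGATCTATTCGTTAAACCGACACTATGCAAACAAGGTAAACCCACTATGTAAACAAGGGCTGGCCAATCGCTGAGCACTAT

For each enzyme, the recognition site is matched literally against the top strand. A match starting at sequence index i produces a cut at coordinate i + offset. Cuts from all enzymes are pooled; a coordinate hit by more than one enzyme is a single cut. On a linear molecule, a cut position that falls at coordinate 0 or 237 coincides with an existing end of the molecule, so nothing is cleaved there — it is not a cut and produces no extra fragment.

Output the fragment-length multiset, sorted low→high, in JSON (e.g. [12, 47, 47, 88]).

[1,2,2,2,5,5,5,7,8,8,8,9,9,9,10,14,15,15,17,17,21,21,27]

Scan for sites:
  OquV GCTGGC/2: at [31, 96, 214] ⇒ [33, 98, 216]
  CdoV CACTATG/7: at [9, 81, 176, 198] ⇒ [16, 88, 183, 205]
  SqiV ATATACG/0: at [2, 38, 46, 62, 130, 137] ⇒ [2, 38, 46, 62, 130, 137]
  PtaI AAACC/4: at [121, 169, 193] ⇒ [125, 173, 197]
  YnoVI AAACAAGG/8: at [53, 71, 88, 150, 184, 206] ⇒ [61, 79, 96, 158, 192, 214]

All cut coordinates (distinct, sorted): [2, 16, 33, 38, 46, 61, 62, 79, 88, 96, 98, 125, 130, 137, 158, 173, 183, 192, 197, 205, 214, 216]

Fragments:
  [0,2): 2 bp
  [2,16): 14 bp
  [16,33): 17 bp
  [33,38): 5 bp
  [38,46): 8 bp
  [46,61): 15 bp
  [61,62): 1 bp
  [62,79): 17 bp
  [79,88): 9 bp
  [88,96): 8 bp
  [96,98): 2 bp
  [98,125): 27 bp
  [125,130): 5 bp
  [130,137): 7 bp
  [137,158): 21 bp
  [158,173): 15 bp
  [173,183): 10 bp
  [183,192): 9 bp
  [192,197): 5 bp
  [197,205): 8 bp
  [205,214): 9 bp
  [214,216): 2 bp
  [216,237): 21 bp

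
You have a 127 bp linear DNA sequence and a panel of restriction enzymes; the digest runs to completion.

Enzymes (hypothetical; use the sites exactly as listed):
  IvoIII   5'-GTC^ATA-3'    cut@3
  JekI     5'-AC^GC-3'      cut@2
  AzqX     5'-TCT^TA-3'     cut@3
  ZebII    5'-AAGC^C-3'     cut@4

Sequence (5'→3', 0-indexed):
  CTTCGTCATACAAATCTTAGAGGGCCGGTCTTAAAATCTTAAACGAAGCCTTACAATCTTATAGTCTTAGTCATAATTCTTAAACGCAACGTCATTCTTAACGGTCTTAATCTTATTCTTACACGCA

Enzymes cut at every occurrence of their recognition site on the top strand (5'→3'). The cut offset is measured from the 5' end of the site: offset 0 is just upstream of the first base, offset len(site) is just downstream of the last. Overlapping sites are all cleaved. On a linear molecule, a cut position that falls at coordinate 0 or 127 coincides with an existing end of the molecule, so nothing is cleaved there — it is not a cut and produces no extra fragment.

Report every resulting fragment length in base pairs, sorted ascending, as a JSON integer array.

[3,5,5,5,6,6,7,8,8,8,9,10,10,10,13,14]

Per-enzyme occurrences:
  IvoIII (GTCATA, off=3): starts [4, 69] → cuts [7, 72]
  JekI (ACGC, off=2): starts [83, 122] → cuts [85, 124]
  AzqX (TCTTA, off=3): starts [14, 28, 36, 56, 64, 77, 95, 104, 110, 116] → cuts [17, 31, 39, 59, 67, 80, 98, 107, 113, 119]
  ZebII (AAGCC, off=4): starts [45] → cuts [49]

Pooled cuts: [7, 17, 31, 39, 49, 59, 67, 72, 80, 85, 98, 107, 113, 119, 124]

Fragments:
  [0,7): 7 bp
  [7,17): 10 bp
  [17,31): 14 bp
  [31,39): 8 bp
  [39,49): 10 bp
  [49,59): 10 bp
  [59,67): 8 bp
  [67,72): 5 bp
  [72,80): 8 bp
  [80,85): 5 bp
  [85,98): 13 bp
  [98,107): 9 bp
  [107,113): 6 bp
  [113,119): 6 bp
  [119,124): 5 bp
  [124,127): 3 bp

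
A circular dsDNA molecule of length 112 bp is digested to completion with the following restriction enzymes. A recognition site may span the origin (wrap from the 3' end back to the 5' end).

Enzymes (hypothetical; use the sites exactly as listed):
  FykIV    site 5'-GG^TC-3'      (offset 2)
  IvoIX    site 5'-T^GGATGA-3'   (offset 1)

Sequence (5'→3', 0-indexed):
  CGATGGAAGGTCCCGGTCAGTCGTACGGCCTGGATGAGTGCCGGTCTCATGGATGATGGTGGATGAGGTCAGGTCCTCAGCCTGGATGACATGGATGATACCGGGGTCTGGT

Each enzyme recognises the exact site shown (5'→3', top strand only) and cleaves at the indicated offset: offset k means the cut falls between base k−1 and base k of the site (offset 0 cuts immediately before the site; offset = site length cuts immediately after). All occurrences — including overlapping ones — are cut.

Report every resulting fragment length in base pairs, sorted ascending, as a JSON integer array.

Per-enzyme occurrences:
  FykIV GGTC/2: at [8, 14, 42, 66, 71, 104, 109] ⇒ [10, 16, 44, 68, 73, 106, 111]
  IvoIX TGGATGA/1: at [30, 49, 59, 82, 91] ⇒ [31, 50, 60, 83, 92]

Pooled cuts: [10, 16, 31, 44, 50, 60, 68, 73, 83, 92, 106, 111]

Fragments:
  10→16: 6 bp
  16→31: 15 bp
  31→44: 13 bp
  44→50: 6 bp
  50→60: 10 bp
  60→68: 8 bp
  68→73: 5 bp
  73→83: 10 bp
  83→92: 9 bp
  92→106: 14 bp
  106→111: 5 bp
  111→10 (wrap): 112-111+10 = 11 bp

[5,5,6,6,8,9,10,10,11,13,14,15]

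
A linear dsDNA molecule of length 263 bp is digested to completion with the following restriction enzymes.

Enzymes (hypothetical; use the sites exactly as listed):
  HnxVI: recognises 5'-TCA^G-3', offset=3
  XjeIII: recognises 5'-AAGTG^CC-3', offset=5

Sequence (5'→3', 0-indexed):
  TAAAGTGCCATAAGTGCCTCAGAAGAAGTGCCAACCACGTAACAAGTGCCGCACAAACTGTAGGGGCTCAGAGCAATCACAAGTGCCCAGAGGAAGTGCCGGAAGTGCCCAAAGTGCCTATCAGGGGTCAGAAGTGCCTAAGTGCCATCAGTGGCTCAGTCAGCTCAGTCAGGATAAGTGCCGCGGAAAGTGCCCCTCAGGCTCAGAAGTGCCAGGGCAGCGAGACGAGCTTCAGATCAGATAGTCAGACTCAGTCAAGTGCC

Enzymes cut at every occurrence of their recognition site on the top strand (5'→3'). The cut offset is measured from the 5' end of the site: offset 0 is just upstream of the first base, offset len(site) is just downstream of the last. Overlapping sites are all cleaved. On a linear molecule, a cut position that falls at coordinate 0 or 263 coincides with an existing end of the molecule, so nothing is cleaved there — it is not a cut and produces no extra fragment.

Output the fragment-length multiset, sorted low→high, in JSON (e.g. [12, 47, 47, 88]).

[2,4,4,5,5,5,6,6,6,6,6,7,7,7,7,8,8,8,8,9,9,9,9,9,12,13,15,18,22,23]

Site scan:
  HnxVI (TCAG, off=3): starts [18, 67, 120, 127, 147, 155, 159, 164, 168, 196, 202, 231, 236, 244, 250] → cuts [21, 70, 123, 130, 150, 158, 162, 167, 171, 199, 205, 234, 239, 247, 253]
  XjeIII (AAGTGCC, off=5): starts [2, 11, 25, 43, 80, 93, 102, 111, 131, 139, 175, 187, 206, 256] → cuts [7, 16, 30, 48, 85, 98, 107, 116, 136, 144, 180, 192, 211, 261]

Pooled cuts: [7, 16, 21, 30, 48, 70, 85, 98, 107, 116, 123, 130, 136, 144, 150, 158, 162, 167, 171, 180, 192, 199, 205, 211, 234, 239, 247, 253, 261]

Fragment lengths:
  [0,7): 7 bp
  [7,16): 9 bp
  [16,21): 5 bp
  [21,30): 9 bp
  [30,48): 18 bp
  [48,70): 22 bp
  [70,85): 15 bp
  [85,98): 13 bp
  [98,107): 9 bp
  [107,116): 9 bp
  [116,123): 7 bp
  [123,130): 7 bp
  [130,136): 6 bp
  [136,144): 8 bp
  [144,150): 6 bp
  [150,158): 8 bp
  [158,162): 4 bp
  [162,167): 5 bp
  [167,171): 4 bp
  [171,180): 9 bp
  [180,192): 12 bp
  [192,199): 7 bp
  [199,205): 6 bp
  [205,211): 6 bp
  [211,234): 23 bp
  [234,239): 5 bp
  [239,247): 8 bp
  [247,253): 6 bp
  [253,261): 8 bp
  [261,263): 2 bp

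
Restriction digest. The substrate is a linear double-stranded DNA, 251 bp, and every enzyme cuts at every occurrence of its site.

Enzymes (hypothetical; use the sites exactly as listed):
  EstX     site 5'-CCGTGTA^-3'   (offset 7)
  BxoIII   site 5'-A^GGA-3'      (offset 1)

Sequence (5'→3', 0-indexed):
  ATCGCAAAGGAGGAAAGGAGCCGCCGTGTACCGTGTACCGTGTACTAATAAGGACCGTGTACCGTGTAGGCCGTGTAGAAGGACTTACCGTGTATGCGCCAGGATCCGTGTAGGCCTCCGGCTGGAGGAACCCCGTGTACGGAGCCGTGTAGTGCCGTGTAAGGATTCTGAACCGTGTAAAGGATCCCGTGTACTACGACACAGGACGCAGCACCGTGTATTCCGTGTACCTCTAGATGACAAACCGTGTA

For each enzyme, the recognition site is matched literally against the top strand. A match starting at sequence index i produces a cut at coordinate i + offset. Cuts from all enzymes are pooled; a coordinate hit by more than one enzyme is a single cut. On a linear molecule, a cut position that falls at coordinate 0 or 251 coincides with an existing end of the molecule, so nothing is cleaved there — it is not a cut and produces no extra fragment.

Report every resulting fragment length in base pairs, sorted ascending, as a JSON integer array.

Per-enzyme occurrences:
  EstX CCGTGTA/7: at [23, 30, 37, 54, 61, 70, 87, 105, 132, 144, 154, 172, 186, 213, 222, 244] ⇒ [30, 37, 44, 61, 68, 77, 94, 112, 139, 151, 161, 179, 193, 220, 229] (position 251 is a terminus of the linear molecule — no cut)
  BxoIII AGGA/1: at [7, 10, 15, 50, 79, 100, 125, 161, 180, 202] ⇒ [8, 11, 16, 51, 80, 101, 126, 162, 181, 203]

All cut coordinates (distinct, sorted): [8, 11, 16, 30, 37, 44, 51, 61, 68, 77, 80, 94, 101, 112, 126, 139, 151, 161, 162, 179, 181, 193, 203, 220, 229]

Fragment lengths:
  [0,8): 8 bp
  [8,11): 3 bp
  [11,16): 5 bp
  [16,30): 14 bp
  [30,37): 7 bp
  [37,44): 7 bp
  [44,51): 7 bp
  [51,61): 10 bp
  [61,68): 7 bp
  [68,77): 9 bp
  [77,80): 3 bp
  [80,94): 14 bp
  [94,101): 7 bp
  [101,112): 11 bp
  [112,126): 14 bp
  [126,139): 13 bp
  [139,151): 12 bp
  [151,161): 10 bp
  [161,162): 1 bp
  [162,179): 17 bp
  [179,181): 2 bp
  [181,193): 12 bp
  [193,203): 10 bp
  [203,220): 17 bp
  [220,229): 9 bp
  [229,251): 22 bp

[1,2,3,3,5,7,7,7,7,7,8,9,9,10,10,10,11,12,12,13,14,14,14,17,17,22]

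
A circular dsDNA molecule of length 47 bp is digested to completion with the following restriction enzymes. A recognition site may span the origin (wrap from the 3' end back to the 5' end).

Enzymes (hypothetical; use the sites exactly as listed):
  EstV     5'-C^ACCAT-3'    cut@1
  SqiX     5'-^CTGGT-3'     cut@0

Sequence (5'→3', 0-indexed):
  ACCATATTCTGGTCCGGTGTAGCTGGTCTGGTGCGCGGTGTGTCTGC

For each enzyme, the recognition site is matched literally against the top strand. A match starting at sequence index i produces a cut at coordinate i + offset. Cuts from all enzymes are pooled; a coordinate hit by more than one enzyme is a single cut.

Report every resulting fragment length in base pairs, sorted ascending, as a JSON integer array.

[5,8,14,20]

Scan for sites:
  EstV CACCAT/1: at [46] ⇒ [0]
  SqiX CTGGT/0: at [8, 22, 27] ⇒ [8, 22, 27]

Pooled cuts: [0, 8, 22, 27]

Fragments:
  0→8: 8 bp
  8→22: 14 bp
  22→27: 5 bp
  27→0 (wrap): 47-27+0 = 20 bp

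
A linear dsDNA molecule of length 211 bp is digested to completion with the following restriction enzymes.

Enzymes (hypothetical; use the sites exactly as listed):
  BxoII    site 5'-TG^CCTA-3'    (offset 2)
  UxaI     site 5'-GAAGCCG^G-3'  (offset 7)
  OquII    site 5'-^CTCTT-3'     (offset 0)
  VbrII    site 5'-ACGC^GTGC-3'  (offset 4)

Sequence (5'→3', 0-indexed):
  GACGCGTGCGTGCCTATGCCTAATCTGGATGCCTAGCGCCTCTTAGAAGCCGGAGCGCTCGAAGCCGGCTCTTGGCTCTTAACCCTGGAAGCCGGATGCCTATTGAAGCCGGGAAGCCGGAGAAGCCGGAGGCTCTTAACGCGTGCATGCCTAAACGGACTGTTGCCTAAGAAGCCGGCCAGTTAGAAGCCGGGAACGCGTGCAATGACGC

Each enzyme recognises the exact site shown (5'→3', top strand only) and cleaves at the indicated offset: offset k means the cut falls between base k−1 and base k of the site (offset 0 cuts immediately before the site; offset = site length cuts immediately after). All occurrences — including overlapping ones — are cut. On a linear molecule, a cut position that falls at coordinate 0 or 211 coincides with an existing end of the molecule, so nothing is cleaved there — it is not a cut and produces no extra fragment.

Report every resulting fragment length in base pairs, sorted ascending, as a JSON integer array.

Per-enzyme occurrences:
  BxoII (TGCCTA, off=2): starts [10, 16, 29, 96, 147, 163] → cuts [12, 18, 31, 98, 149, 165]
  UxaI (GAAGCCGG, off=7): starts [45, 60, 87, 104, 112, 121, 170, 185] → cuts [52, 67, 94, 111, 119, 128, 177, 192]
  OquII (CTCTT, off=0): starts [39, 68, 75, 132] → cuts [39, 68, 75, 132]
  VbrII (ACGCGTGC, off=4): starts [1, 138, 195] → cuts [5, 142, 199]

All cut coordinates (distinct, sorted): [5, 12, 18, 31, 39, 52, 67, 68, 75, 94, 98, 111, 119, 128, 132, 142, 149, 165, 177, 192, 199]

Fragments:
  [0,5): 5 bp
  [5,12): 7 bp
  [12,18): 6 bp
  [18,31): 13 bp
  [31,39): 8 bp
  [39,52): 13 bp
  [52,67): 15 bp
  [67,68): 1 bp
  [68,75): 7 bp
  [75,94): 19 bp
  [94,98): 4 bp
  [98,111): 13 bp
  [111,119): 8 bp
  [119,128): 9 bp
  [128,132): 4 bp
  [132,142): 10 bp
  [142,149): 7 bp
  [149,165): 16 bp
  [165,177): 12 bp
  [177,192): 15 bp
  [192,199): 7 bp
  [199,211): 12 bp

[1,4,4,5,6,7,7,7,7,8,8,9,10,12,12,13,13,13,15,15,16,19]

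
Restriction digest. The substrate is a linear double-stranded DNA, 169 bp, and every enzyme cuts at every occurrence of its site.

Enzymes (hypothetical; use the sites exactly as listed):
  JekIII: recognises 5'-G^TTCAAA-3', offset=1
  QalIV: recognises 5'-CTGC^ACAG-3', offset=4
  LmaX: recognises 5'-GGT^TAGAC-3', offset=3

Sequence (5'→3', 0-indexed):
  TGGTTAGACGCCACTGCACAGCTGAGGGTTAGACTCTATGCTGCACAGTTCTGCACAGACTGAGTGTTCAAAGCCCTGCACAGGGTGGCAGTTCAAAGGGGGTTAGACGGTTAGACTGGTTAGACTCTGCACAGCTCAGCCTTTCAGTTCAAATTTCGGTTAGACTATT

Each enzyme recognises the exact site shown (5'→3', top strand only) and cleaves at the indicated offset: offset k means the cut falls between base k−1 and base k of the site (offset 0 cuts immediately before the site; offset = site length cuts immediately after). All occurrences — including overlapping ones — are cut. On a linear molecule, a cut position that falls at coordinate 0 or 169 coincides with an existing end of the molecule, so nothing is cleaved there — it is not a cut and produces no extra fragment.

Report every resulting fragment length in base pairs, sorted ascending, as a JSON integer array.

[4,8,9,9,10,10,12,12,12,12,13,13,13,15,17]

Scan for sites:
  JekIII GTTCAAA/1: at [65, 90, 146] ⇒ [66, 91, 147]
  QalIV CTGCACAG/4: at [13, 40, 50, 75, 126] ⇒ [17, 44, 54, 79, 130]
  LmaX GGTTAGAC/3: at [1, 26, 100, 108, 117, 157] ⇒ [4, 29, 103, 111, 120, 160]

Pooled cuts: [4, 17, 29, 44, 54, 66, 79, 91, 103, 111, 120, 130, 147, 160]

Fragments:
  [0,4): 4 bp
  [4,17): 13 bp
  [17,29): 12 bp
  [29,44): 15 bp
  [44,54): 10 bp
  [54,66): 12 bp
  [66,79): 13 bp
  [79,91): 12 bp
  [91,103): 12 bp
  [103,111): 8 bp
  [111,120): 9 bp
  [120,130): 10 bp
  [130,147): 17 bp
  [147,160): 13 bp
  [160,169): 9 bp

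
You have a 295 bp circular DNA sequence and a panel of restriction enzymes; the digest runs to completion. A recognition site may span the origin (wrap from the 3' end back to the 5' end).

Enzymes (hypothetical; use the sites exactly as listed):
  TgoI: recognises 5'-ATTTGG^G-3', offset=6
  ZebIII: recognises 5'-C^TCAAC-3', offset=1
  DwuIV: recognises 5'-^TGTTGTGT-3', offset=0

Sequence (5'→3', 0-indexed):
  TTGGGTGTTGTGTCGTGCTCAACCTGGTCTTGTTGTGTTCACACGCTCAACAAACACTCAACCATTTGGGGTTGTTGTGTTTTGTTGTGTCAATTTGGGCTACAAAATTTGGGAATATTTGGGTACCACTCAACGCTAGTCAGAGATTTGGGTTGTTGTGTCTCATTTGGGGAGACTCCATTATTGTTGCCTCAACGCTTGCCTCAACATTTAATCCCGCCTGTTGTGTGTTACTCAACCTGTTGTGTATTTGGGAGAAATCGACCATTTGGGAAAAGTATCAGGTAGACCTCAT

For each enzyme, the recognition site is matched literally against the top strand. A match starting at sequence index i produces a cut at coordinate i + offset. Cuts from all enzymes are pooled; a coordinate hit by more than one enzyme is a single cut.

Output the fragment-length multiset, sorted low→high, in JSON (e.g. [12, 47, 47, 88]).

Scan for sites:
  TgoI ATTTGGG/6: at [63, 92, 106, 116, 145, 164, 248, 266, 293] ⇒ [4, 69, 98, 112, 122, 151, 170, 254, 272]
  ZebIII CTCAAC/1: at [17, 45, 56, 128, 190, 202, 233] ⇒ [18, 46, 57, 129, 191, 203, 234]
  DwuIV TGTTGTGT/0: at [5, 30, 72, 82, 153, 221, 240] ⇒ [5, 30, 72, 82, 153, 221, 240]

All cut coordinates (distinct, sorted): [4, 5, 18, 30, 46, 57, 69, 72, 82, 98, 112, 122, 129, 151, 153, 170, 191, 203, 221, 234, 240, 254, 272]

Fragments:
  4→5: 1 bp
  5→18: 13 bp
  18→30: 12 bp
  30→46: 16 bp
  46→57: 11 bp
  57→69: 12 bp
  69→72: 3 bp
  72→82: 10 bp
  82→98: 16 bp
  98→112: 14 bp
  112→122: 10 bp
  122→129: 7 bp
  129→151: 22 bp
  151→153: 2 bp
  153→170: 17 bp
  170→191: 21 bp
  191→203: 12 bp
  203→221: 18 bp
  221→234: 13 bp
  234→240: 6 bp
  240→254: 14 bp
  254→272: 18 bp
  272→4 (wrap): 295-272+4 = 27 bp

[1,2,3,6,7,10,10,11,12,12,12,13,13,14,14,16,16,17,18,18,21,22,27]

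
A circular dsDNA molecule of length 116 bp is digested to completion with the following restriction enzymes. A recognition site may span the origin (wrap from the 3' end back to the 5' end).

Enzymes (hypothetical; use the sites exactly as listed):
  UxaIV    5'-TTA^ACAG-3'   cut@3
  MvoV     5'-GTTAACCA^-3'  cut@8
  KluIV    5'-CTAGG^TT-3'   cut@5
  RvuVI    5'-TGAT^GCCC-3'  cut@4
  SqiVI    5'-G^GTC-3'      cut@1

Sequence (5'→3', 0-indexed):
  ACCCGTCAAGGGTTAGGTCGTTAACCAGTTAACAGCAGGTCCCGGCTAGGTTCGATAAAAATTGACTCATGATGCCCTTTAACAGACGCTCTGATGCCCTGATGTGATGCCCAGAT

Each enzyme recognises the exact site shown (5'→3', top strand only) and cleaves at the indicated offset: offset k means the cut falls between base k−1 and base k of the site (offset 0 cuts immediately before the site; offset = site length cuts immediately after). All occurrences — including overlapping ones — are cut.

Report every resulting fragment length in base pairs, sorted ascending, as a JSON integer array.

Per-enzyme occurrences:
  UxaIV (TTAACAG, off=3): starts [28, 78] → cuts [31, 81]
  MvoV (GTTAACCA, off=8): starts [19] → cuts [27]
  KluIV (CTAGGTT, off=5): starts [45] → cuts [50]
  RvuVI (TGATGCCC, off=4): starts [69, 91, 104] → cuts [73, 95, 108]
  SqiVI (GGTC, off=1): starts [15, 37] → cuts [16, 38]

All cut coordinates (distinct, sorted): [16, 27, 31, 38, 50, 73, 81, 95, 108]

Fragment lengths:
  16→27: 11 bp
  27→31: 4 bp
  31→38: 7 bp
  38→50: 12 bp
  50→73: 23 bp
  73→81: 8 bp
  81→95: 14 bp
  95→108: 13 bp
  108→16 (wrap): 116-108+16 = 24 bp

[4,7,8,11,12,13,14,23,24]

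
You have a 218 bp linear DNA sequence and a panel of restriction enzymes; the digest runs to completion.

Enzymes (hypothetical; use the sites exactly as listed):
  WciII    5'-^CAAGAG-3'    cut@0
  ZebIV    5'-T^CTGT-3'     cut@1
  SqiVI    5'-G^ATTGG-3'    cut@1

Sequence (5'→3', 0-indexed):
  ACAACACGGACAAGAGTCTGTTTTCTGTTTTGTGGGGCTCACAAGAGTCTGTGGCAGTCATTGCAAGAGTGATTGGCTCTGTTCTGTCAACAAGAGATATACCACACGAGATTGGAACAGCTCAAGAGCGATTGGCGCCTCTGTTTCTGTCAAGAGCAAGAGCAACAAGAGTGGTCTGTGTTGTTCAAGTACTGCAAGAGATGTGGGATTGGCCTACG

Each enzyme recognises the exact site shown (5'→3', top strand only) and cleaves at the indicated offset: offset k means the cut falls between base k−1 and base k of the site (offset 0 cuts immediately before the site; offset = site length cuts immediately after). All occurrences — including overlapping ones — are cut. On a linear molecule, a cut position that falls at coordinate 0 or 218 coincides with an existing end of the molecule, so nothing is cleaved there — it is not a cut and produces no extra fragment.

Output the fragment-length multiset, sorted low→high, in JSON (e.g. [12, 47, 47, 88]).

[4,5,6,6,7,7,7,7,7,8,8,9,10,10,10,11,12,13,15,17,19,20]

Per-enzyme occurrences:
  WciII CAAGAG/0: at [10, 41, 63, 90, 122, 150, 156, 165, 194] ⇒ [10, 41, 63, 90, 122, 150, 156, 165, 194]
  ZebIV TCTGT/1: at [16, 23, 47, 77, 82, 139, 145, 174] ⇒ [17, 24, 48, 78, 83, 140, 146, 175]
  SqiVI GATTGG/1: at [70, 109, 129, 206] ⇒ [71, 110, 130, 207]

All cut coordinates (distinct, sorted): [10, 17, 24, 41, 48, 63, 71, 78, 83, 90, 110, 122, 130, 140, 146, 150, 156, 165, 175, 194, 207]

Fragments:
  [0,10): 10 bp
  [10,17): 7 bp
  [17,24): 7 bp
  [24,41): 17 bp
  [41,48): 7 bp
  [48,63): 15 bp
  [63,71): 8 bp
  [71,78): 7 bp
  [78,83): 5 bp
  [83,90): 7 bp
  [90,110): 20 bp
  [110,122): 12 bp
  [122,130): 8 bp
  [130,140): 10 bp
  [140,146): 6 bp
  [146,150): 4 bp
  [150,156): 6 bp
  [156,165): 9 bp
  [165,175): 10 bp
  [175,194): 19 bp
  [194,207): 13 bp
  [207,218): 11 bp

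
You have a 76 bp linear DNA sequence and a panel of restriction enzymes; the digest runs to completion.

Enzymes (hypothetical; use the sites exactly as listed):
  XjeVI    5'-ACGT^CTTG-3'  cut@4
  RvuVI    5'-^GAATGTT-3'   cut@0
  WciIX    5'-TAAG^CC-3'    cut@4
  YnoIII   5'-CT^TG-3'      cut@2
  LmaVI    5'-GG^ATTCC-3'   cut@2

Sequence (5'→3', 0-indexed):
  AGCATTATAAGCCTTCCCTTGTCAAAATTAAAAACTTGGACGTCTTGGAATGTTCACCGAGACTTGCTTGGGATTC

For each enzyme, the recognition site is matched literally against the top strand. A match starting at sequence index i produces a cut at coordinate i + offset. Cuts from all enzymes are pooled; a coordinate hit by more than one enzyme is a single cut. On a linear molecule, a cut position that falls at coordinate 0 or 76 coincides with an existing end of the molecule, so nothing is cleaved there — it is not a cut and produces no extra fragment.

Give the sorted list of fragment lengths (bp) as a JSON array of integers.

Site scan:
  XjeVI ACGTCTTG/4: at [39] ⇒ [43]
  RvuVI GAATGTT/0: at [47] ⇒ [47]
  WciIX TAAGCC/4: at [7] ⇒ [11]
  YnoIII CTTG/2: at [17, 34, 43, 62, 66] ⇒ [19, 36, 45, 64, 68]
  LmaVI (GGATTCC, off=2): no sites

All cut coordinates (distinct, sorted): [11, 19, 36, 43, 45, 47, 64, 68]

Fragments:
  [0,11): 11 bp
  [11,19): 8 bp
  [19,36): 17 bp
  [36,43): 7 bp
  [43,45): 2 bp
  [45,47): 2 bp
  [47,64): 17 bp
  [64,68): 4 bp
  [68,76): 8 bp

[2,2,4,7,8,8,11,17,17]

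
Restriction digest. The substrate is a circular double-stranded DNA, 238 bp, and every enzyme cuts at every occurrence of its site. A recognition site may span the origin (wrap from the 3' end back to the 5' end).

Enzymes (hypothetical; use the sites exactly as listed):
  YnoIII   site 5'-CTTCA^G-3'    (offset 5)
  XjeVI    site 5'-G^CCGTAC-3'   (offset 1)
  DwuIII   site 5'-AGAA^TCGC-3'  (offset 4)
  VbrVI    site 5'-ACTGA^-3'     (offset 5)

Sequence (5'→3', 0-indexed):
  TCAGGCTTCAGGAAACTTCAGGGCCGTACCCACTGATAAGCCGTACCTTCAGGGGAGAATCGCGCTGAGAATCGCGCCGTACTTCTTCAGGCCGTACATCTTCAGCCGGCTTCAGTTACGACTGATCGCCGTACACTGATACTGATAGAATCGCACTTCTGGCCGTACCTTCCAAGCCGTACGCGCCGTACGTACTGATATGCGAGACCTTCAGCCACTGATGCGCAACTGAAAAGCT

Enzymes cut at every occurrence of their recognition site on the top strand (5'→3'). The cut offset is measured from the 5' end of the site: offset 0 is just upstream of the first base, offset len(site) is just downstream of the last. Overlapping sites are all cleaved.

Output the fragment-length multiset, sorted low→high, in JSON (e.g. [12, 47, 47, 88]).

Site scan:
  YnoIII CTTCAG/5: at [5, 15, 46, 84, 99, 109, 208, 236] ⇒ [3, 10, 20, 51, 89, 104, 114, 213]
  XjeVI GCCGTAC/1: at [22, 39, 75, 90, 127, 161, 175, 184] ⇒ [23, 40, 76, 91, 128, 162, 176, 185]
  DwuIII AGAATCGC/4: at [55, 67, 146] ⇒ [59, 71, 150]
  VbrVI ACTGA/5: at [31, 120, 134, 140, 193, 216, 227] ⇒ [36, 125, 139, 145, 198, 221, 232]

Pooled cuts: [3, 10, 20, 23, 36, 40, 51, 59, 71, 76, 89, 91, 104, 114, 125, 128, 139, 145, 150, 162, 176, 185, 198, 213, 221, 232]

Fragment lengths:
  3→10: 7 bp
  10→20: 10 bp
  20→23: 3 bp
  23→36: 13 bp
  36→40: 4 bp
  40→51: 11 bp
  51→59: 8 bp
  59→71: 12 bp
  71→76: 5 bp
  76→89: 13 bp
  89→91: 2 bp
  91→104: 13 bp
  104→114: 10 bp
  114→125: 11 bp
  125→128: 3 bp
  128→139: 11 bp
  139→145: 6 bp
  145→150: 5 bp
  150→162: 12 bp
  162→176: 14 bp
  176→185: 9 bp
  185→198: 13 bp
  198→213: 15 bp
  213→221: 8 bp
  221→232: 11 bp
  232→3 (wrap): 238-232+3 = 9 bp

[2,3,3,4,5,5,6,7,8,8,9,9,10,10,11,11,11,11,12,12,13,13,13,13,14,15]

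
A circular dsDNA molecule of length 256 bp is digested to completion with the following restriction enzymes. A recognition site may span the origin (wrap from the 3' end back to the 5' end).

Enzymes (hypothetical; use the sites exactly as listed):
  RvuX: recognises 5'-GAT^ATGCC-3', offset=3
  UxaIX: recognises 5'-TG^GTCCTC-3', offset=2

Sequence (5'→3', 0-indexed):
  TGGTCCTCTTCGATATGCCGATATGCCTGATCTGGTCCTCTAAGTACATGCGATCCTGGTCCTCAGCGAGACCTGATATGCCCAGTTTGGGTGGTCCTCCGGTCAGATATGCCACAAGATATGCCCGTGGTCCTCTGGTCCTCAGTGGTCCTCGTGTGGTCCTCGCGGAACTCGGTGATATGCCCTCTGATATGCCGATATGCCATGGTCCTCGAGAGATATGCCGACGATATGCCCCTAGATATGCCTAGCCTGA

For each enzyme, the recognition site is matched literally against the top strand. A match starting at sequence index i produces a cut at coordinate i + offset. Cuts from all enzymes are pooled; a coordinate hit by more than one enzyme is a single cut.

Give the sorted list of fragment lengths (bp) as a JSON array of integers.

Per-enzyme occurrences:
  RvuX GATATGCC/3: at [11, 19, 74, 105, 117, 176, 188, 196, 217, 228, 240] ⇒ [14, 22, 77, 108, 120, 179, 191, 199, 220, 231, 243]
  UxaIX TGGTCCTC/2: at [0, 32, 56, 91, 127, 135, 145, 156, 205] ⇒ [2, 34, 58, 93, 129, 137, 147, 158, 207]

Pooled cuts: [2, 14, 22, 34, 58, 77, 93, 108, 120, 129, 137, 147, 158, 179, 191, 199, 207, 220, 231, 243]

Fragment lengths:
  2→14: 12 bp
  14→22: 8 bp
  22→34: 12 bp
  34→58: 24 bp
  58→77: 19 bp
  77→93: 16 bp
  93→108: 15 bp
  108→120: 12 bp
  120→129: 9 bp
  129→137: 8 bp
  137→147: 10 bp
  147→158: 11 bp
  158→179: 21 bp
  179→191: 12 bp
  191→199: 8 bp
  199→207: 8 bp
  207→220: 13 bp
  220→231: 11 bp
  231→243: 12 bp
  243→2 (wrap): 256-243+2 = 15 bp

[8,8,8,8,9,10,11,11,12,12,12,12,12,13,15,15,16,19,21,24]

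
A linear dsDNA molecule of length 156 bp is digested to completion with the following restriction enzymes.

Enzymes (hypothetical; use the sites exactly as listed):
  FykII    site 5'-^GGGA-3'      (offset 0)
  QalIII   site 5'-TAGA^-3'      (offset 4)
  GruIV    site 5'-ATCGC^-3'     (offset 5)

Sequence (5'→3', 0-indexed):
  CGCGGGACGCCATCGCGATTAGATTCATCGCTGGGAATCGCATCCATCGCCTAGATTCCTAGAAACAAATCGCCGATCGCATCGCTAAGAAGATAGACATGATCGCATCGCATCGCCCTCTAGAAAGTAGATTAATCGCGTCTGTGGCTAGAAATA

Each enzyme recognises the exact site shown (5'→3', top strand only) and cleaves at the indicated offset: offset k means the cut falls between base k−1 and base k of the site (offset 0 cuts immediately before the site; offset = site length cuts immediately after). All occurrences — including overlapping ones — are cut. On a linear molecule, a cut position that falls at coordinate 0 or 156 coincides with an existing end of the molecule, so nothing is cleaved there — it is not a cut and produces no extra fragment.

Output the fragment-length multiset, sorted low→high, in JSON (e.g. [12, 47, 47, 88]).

[1,3,4,5,5,5,5,7,7,7,8,8,8,8,9,9,9,10,12,13,13]

Site scan:
  FykII GGGA/0: at [3, 32] ⇒ [3, 32]
  QalIII TAGA/4: at [19, 51, 59, 93, 120, 127, 148] ⇒ [23, 55, 63, 97, 124, 131, 152]
  GruIV ATCGC/5: at [11, 26, 36, 45, 68, 75, 80, 101, 106, 111, 134] ⇒ [16, 31, 41, 50, 73, 80, 85, 106, 111, 116, 139]

All cut coordinates (distinct, sorted): [3, 16, 23, 31, 32, 41, 50, 55, 63, 73, 80, 85, 97, 106, 111, 116, 124, 131, 139, 152]

Fragment lengths:
  [0,3): 3 bp
  [3,16): 13 bp
  [16,23): 7 bp
  [23,31): 8 bp
  [31,32): 1 bp
  [32,41): 9 bp
  [41,50): 9 bp
  [50,55): 5 bp
  [55,63): 8 bp
  [63,73): 10 bp
  [73,80): 7 bp
  [80,85): 5 bp
  [85,97): 12 bp
  [97,106): 9 bp
  [106,111): 5 bp
  [111,116): 5 bp
  [116,124): 8 bp
  [124,131): 7 bp
  [131,139): 8 bp
  [139,152): 13 bp
  [152,156): 4 bp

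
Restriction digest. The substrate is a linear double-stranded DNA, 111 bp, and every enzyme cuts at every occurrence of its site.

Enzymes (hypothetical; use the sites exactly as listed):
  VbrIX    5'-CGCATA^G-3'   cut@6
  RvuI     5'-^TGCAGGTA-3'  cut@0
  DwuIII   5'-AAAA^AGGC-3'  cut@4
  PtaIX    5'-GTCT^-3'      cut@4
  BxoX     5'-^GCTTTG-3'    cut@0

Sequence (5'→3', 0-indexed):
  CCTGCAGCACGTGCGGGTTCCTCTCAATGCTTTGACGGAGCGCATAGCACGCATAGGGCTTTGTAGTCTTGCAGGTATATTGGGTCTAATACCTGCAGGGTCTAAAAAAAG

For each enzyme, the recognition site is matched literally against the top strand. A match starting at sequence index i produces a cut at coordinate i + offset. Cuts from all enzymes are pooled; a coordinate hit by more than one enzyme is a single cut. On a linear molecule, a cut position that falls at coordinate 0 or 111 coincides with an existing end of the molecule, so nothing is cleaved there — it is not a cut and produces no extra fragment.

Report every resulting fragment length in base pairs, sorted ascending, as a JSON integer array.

Site scan:
  VbrIX (CGCATAG, off=6): starts [40, 49] → cuts [46, 55]
  RvuI (TGCAGGTA, off=0): starts [69] → cuts [69]
  DwuIII (AAAAAGGC, off=4): no sites
  PtaIX (GTCT, off=4): starts [65, 83, 99] → cuts [69, 87, 103]
  BxoX (GCTTTG, off=0): starts [28, 57] → cuts [28, 57]

Pooled cuts: [28, 46, 55, 57, 69, 87, 103]

Fragment lengths:
  [0,28): 28 bp
  [28,46): 18 bp
  [46,55): 9 bp
  [55,57): 2 bp
  [57,69): 12 bp
  [69,87): 18 bp
  [87,103): 16 bp
  [103,111): 8 bp

[2,8,9,12,16,18,18,28]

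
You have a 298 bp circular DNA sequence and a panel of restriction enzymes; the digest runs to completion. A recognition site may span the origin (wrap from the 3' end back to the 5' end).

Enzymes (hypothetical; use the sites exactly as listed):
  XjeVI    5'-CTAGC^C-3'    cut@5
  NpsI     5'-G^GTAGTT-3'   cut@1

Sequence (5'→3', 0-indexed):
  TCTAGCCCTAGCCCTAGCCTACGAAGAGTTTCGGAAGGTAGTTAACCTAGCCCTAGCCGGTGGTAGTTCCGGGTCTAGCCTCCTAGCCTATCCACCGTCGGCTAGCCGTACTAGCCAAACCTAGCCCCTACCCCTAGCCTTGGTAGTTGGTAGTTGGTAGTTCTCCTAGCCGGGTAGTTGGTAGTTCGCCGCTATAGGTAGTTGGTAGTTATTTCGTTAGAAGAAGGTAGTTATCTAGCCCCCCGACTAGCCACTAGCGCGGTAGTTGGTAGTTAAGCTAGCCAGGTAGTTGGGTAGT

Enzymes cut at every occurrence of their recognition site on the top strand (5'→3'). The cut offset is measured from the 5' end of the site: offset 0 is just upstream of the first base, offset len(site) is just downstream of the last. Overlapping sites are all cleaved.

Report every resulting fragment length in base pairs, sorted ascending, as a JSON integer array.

Scan for sites:
  XjeVI (CTAGCC, off=5): starts [1, 7, 13, 46, 52, 74, 82, 101, 110, 120, 133, 165, 234, 246, 277] → cuts [6, 12, 18, 51, 57, 79, 87, 106, 115, 125, 138, 170, 239, 251, 282]
  NpsI (GGTAGTT, off=1): starts [36, 61, 141, 148, 155, 172, 179, 196, 203, 225, 260, 267, 284, 292] → cuts [37, 62, 142, 149, 156, 173, 180, 197, 204, 226, 261, 268, 285, 293]

Pooled cuts: [6, 12, 18, 37, 51, 57, 62, 79, 87, 106, 115, 125, 138, 142, 149, 156, 170, 173, 180, 197, 204, 226, 239, 251, 261, 268, 282, 285, 293]

Fragments:
  6→12: 6 bp
  12→18: 6 bp
  18→37: 19 bp
  37→51: 14 bp
  51→57: 6 bp
  57→62: 5 bp
  62→79: 17 bp
  79→87: 8 bp
  87→106: 19 bp
  106→115: 9 bp
  115→125: 10 bp
  125→138: 13 bp
  138→142: 4 bp
  142→149: 7 bp
  149→156: 7 bp
  156→170: 14 bp
  170→173: 3 bp
  173→180: 7 bp
  180→197: 17 bp
  197→204: 7 bp
  204→226: 22 bp
  226→239: 13 bp
  239→251: 12 bp
  251→261: 10 bp
  261→268: 7 bp
  268→282: 14 bp
  282→285: 3 bp
  285→293: 8 bp
  293→6 (wrap): 298-293+6 = 11 bp

[3,3,4,5,6,6,6,7,7,7,7,7,8,8,9,10,10,11,12,13,13,14,14,14,17,17,19,19,22]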